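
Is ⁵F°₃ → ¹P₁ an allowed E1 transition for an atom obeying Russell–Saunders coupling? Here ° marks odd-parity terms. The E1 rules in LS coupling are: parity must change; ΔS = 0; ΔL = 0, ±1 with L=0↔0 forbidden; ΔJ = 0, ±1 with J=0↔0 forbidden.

forbidden

Reading off the term symbols: S 2→0, L 3→1, J 3→1, parity odd→even.
Parity must change: odd → even — ok.
ΔL = 0, ±1 (not L=0↔0): L: 3 → 1, ΔL = -2 — fails.
ΔJ = 0, ±1 (not J=0↔0): J: 3 → 1, ΔJ = -2 — fails.
ΔS = 0: S: 2 → 0 — fails.
Rule(s) violated: ΔS, ΔL, ΔJ.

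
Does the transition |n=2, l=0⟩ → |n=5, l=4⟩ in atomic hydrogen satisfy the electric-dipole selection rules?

forbidden

Δl = 4 − 0 = +4; the E1 rule Δl = ±1 is fails.
The transition is electric-dipole forbidden.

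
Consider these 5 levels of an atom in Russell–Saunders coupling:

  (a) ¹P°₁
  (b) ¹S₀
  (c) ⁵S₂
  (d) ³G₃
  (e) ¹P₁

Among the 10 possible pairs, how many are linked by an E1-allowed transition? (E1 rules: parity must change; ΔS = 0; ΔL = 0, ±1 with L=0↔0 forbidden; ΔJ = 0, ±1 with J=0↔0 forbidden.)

2

(a)–(b): allowed.
(a)–(c): forbidden (ΔS).
(a)–(d): forbidden (ΔS, ΔL, ΔJ).
(a)–(e): allowed.
(b)–(c): forbidden (parity, ΔS, ΔL, ΔJ).
(b)–(d): forbidden (parity, ΔS, ΔL, ΔJ).
(b)–(e): forbidden (parity).
(c)–(d): forbidden (parity, ΔS, ΔL).
(c)–(e): forbidden (parity, ΔS).
(d)–(e): forbidden (parity, ΔS, ΔL, ΔJ).
Allowed pairs: 2 of 10.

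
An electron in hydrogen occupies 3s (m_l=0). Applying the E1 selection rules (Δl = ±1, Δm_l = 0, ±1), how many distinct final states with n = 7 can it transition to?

3

E1 requires Δl = ±1, so l_f ∈ {-1, 1}; with 0 ≤ l_f ≤ n_f−1 = 6, the allowed l_f values are {1}.
For l_f = 1: m_f ∈ {m_i−1, m_i, m_i+1} ∩ [−1, 1] = {-1, 0, 1} → 3 states.
Total: 3.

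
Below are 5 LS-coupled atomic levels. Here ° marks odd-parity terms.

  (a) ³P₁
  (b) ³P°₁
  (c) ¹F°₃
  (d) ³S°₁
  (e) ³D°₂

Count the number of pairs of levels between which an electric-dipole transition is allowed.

(a)–(b): allowed.
(a)–(c): forbidden (ΔS, ΔL, ΔJ).
(a)–(d): allowed.
(a)–(e): allowed.
(b)–(c): forbidden (parity, ΔS, ΔL, ΔJ).
(b)–(d): forbidden (parity).
(b)–(e): forbidden (parity).
(c)–(d): forbidden (parity, ΔS, ΔL, ΔJ).
(c)–(e): forbidden (parity, ΔS).
(d)–(e): forbidden (parity, ΔL).
Allowed pairs: 3 of 10.

3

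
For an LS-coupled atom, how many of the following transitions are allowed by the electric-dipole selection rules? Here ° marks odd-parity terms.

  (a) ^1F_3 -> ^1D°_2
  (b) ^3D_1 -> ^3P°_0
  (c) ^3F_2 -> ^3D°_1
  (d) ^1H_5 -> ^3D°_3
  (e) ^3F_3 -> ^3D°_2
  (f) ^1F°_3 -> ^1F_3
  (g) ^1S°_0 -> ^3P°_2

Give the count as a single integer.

5

(a) allowed
(b) allowed
(c) allowed
(d) forbidden (ΔS, ΔL, ΔJ fail)
(e) allowed
(f) allowed
(g) forbidden (parity, ΔS, ΔJ fail)
Total allowed: 5 of 7.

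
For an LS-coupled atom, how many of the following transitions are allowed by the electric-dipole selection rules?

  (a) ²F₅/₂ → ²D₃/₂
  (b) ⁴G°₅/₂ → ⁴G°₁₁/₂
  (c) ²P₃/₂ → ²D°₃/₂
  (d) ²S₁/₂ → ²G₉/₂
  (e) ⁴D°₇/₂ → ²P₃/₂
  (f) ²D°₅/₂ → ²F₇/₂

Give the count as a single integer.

2

(a) forbidden (parity fails)
(b) forbidden (parity, ΔJ fail)
(c) allowed
(d) forbidden (parity, ΔL, ΔJ fail)
(e) forbidden (ΔS, ΔJ fail)
(f) allowed
Total allowed: 2 of 6.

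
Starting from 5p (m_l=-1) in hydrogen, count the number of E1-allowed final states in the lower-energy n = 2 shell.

1

E1 requires Δl = ±1, so l_f ∈ {0, 2}; with 0 ≤ l_f ≤ n_f−1 = 1, the allowed l_f values are {0}.
For l_f = 0: m_f ∈ {m_i−1, m_i, m_i+1} ∩ [−0, 0] = {0} → 1 state.
Total: 1.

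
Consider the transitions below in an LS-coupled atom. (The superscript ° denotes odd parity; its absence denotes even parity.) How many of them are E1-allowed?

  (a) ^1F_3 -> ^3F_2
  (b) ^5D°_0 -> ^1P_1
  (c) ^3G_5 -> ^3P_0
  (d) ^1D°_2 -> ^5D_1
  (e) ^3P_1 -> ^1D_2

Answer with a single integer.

0

(a) forbidden (parity, ΔS fail)
(b) forbidden (ΔS fails)
(c) forbidden (parity, ΔL, ΔJ fail)
(d) forbidden (ΔS fails)
(e) forbidden (parity, ΔS fail)
Total allowed: 0 of 5.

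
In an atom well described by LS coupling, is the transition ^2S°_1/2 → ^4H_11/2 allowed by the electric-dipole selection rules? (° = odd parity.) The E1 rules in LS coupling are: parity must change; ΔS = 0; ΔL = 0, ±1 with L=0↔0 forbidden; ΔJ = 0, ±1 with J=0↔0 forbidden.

forbidden

Initial level: S=1/2, L=0, J=1/2, parity odd. Final level: S=3/2, L=5, J=11/2, parity even.
Parity must change: odd → even — satisfied.
ΔS = 0: S: 1/2 → 3/2 — violated.
ΔL = 0, ±1 (not L=0↔0): L: 0 → 5, ΔL = +5 — violated.
ΔJ = 0, ±1 (not J=0↔0): J: 1/2 → 11/2, ΔJ = +5 — violated.
Rule(s) violated: ΔS, ΔL, ΔJ.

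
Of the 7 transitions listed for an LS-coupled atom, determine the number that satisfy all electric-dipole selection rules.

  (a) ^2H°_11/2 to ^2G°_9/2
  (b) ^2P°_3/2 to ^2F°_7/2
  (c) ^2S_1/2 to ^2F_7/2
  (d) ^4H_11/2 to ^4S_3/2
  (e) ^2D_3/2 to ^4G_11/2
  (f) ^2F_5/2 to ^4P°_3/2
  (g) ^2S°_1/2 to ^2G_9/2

(a) forbidden (parity fails)
(b) forbidden (parity, ΔL, ΔJ fail)
(c) forbidden (parity, ΔL, ΔJ fail)
(d) forbidden (parity, ΔL, ΔJ fail)
(e) forbidden (parity, ΔS, ΔL, ΔJ fail)
(f) forbidden (ΔS, ΔL fail)
(g) forbidden (ΔL, ΔJ fail)
Total allowed: 0 of 7.

0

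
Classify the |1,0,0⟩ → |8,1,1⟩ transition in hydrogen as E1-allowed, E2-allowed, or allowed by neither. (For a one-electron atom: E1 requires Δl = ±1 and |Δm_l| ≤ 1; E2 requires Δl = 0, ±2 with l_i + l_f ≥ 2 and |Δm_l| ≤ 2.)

E1

Δl = 1 − 0 = +1; l_i + l_f = 1.
Δm_l = +1.
E1 (Δl = ±1, |Δm_l| ≤ 1): satisfied.
E2 (Δl = 0,±2, l_i+l_f ≥ 2, |Δm_l| ≤ 2): not satisfied.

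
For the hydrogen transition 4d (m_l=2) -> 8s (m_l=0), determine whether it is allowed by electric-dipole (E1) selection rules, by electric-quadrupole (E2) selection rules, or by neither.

E2

Δl = 0 − 2 = -2; l_i + l_f = 2.
Δm_l = -2.
E1 (Δl = ±1, |Δm_l| ≤ 1): not satisfied.
E2 (Δl = 0,±2, l_i+l_f ≥ 2, |Δm_l| ≤ 2): satisfied.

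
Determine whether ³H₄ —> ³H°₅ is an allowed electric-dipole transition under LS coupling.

allowed

Initial level: S=1, L=5, J=4, parity even. Final level: S=1, L=5, J=5, parity odd.
ΔJ = 0, ±1 (not J=0↔0): J: 4 → 5, ΔJ = +1 — satisfied.
ΔS = 0: S: 1 → 1 — satisfied.
ΔL = 0, ±1 (not L=0↔0): L: 5 → 5, ΔL = +0 — satisfied.
Parity must change: even → odd — satisfied.
All four E1 rules are satisfied.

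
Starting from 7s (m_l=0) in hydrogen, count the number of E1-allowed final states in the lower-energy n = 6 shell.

3

E1 requires Δl = ±1, so l_f ∈ {-1, 1}; with 0 ≤ l_f ≤ n_f−1 = 5, the allowed l_f values are {1}.
For l_f = 1: m_f ∈ {m_i−1, m_i, m_i+1} ∩ [−1, 1] = {-1, 0, 1} → 3 states.
Total: 3.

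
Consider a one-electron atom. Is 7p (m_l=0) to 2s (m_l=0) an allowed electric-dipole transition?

Initial l = 1, final l = 0, so Δl = -1. E1 requires Δl = ±1: ✓.
m_l: 0 → 0 (Δm_l = +0). |Δm_l| ≤ 1 ✓.
All E1 selection rules are satisfied.

allowed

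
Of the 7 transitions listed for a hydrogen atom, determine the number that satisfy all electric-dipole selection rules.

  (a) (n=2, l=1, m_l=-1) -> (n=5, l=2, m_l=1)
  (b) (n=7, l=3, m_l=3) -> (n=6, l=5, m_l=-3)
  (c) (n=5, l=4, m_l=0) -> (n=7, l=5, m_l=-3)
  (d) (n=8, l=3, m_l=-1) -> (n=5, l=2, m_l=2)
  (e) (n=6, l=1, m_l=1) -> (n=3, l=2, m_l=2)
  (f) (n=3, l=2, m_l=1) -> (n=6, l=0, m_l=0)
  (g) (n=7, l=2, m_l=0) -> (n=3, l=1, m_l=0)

2

(a) forbidden — Δm_l = +2 (E1 requires Δm_l = 0, ±1)
(b) forbidden — Δl = +2 (E1 requires Δl = ±1); Δm_l = -6 (E1 requires Δm_l = 0, ±1)
(c) forbidden — Δm_l = -3 (E1 requires Δm_l = 0, ±1)
(d) forbidden — Δm_l = +3 (E1 requires Δm_l = 0, ±1)
(e) allowed
(f) forbidden — Δl = -2 (E1 requires Δl = ±1)
(g) allowed
Total allowed: 2 of 7.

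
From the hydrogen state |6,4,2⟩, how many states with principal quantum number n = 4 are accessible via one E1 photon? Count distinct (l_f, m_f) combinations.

E1 requires Δl = ±1, so l_f ∈ {3, 5}; with 0 ≤ l_f ≤ n_f−1 = 3, the allowed l_f values are {3}.
For l_f = 3: m_f ∈ {m_i−1, m_i, m_i+1} ∩ [−3, 3] = {1, 2, 3} → 3 states.
Total: 3.

3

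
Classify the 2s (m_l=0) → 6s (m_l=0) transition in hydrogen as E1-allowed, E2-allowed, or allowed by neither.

Δl = 0 − 0 = +0; l_i + l_f = 0.
Δm_l = +0.
E1 (Δl = ±1, |Δm_l| ≤ 1): not satisfied.
E2 (Δl = 0,±2, l_i+l_f ≥ 2, |Δm_l| ≤ 2): not satisfied.

neither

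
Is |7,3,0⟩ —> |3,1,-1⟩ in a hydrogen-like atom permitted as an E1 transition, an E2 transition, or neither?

Δl = 1 − 3 = -2; l_i + l_f = 4.
Δm_l = -1.
E1 (Δl = ±1, |Δm_l| ≤ 1): not satisfied.
E2 (Δl = 0,±2, l_i+l_f ≥ 2, |Δm_l| ≤ 2): satisfied.

E2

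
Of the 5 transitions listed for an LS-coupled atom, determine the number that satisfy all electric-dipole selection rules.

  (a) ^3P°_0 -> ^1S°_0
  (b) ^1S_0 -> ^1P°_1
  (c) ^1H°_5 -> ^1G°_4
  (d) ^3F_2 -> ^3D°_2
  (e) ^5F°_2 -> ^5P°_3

2

(a) forbidden (parity, ΔS, ΔJ fail)
(b) allowed
(c) forbidden (parity fails)
(d) allowed
(e) forbidden (parity, ΔL fail)
Total allowed: 2 of 5.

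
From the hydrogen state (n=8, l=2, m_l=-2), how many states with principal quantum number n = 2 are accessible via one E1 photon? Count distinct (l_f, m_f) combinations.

E1 requires Δl = ±1, so l_f ∈ {1, 3}; with 0 ≤ l_f ≤ n_f−1 = 1, the allowed l_f values are {1}.
For l_f = 1: m_f ∈ {m_i−1, m_i, m_i+1} ∩ [−1, 1] = {-1} → 1 state.
Total: 1.

1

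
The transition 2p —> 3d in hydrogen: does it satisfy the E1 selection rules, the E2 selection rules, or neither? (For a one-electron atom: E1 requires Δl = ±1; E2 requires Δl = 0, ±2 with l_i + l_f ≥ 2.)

Δl = 2 − 1 = +1; l_i + l_f = 3.
E1 (Δl = ±1): satisfied.
E2 (Δl = 0,±2, l_i+l_f ≥ 2): not satisfied.

E1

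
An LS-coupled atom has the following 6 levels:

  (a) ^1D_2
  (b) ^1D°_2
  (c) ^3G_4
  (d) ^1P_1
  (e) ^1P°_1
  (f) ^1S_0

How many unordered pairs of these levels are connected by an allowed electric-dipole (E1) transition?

(a)–(b): allowed.
(a)–(c): forbidden (parity, ΔS, ΔL, ΔJ).
(a)–(d): forbidden (parity).
(a)–(e): allowed.
(a)–(f): forbidden (parity, ΔL, ΔJ).
(b)–(c): forbidden (ΔS, ΔL, ΔJ).
(b)–(d): allowed.
(b)–(e): forbidden (parity).
(b)–(f): forbidden (ΔL, ΔJ).
(c)–(d): forbidden (parity, ΔS, ΔL, ΔJ).
(c)–(e): forbidden (ΔS, ΔL, ΔJ).
(c)–(f): forbidden (parity, ΔS, ΔL, ΔJ).
(d)–(e): allowed.
(d)–(f): forbidden (parity).
(e)–(f): allowed.
Allowed pairs: 5 of 15.

5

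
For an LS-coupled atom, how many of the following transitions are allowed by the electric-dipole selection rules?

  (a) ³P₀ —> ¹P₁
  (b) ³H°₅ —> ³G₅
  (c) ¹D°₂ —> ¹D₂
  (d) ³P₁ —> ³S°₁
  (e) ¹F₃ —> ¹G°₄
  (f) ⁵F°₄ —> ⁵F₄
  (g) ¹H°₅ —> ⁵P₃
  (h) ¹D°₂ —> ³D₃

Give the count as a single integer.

5

(a) forbidden (parity, ΔS fail)
(b) allowed
(c) allowed
(d) allowed
(e) allowed
(f) allowed
(g) forbidden (ΔS, ΔL, ΔJ fail)
(h) forbidden (ΔS fails)
Total allowed: 5 of 8.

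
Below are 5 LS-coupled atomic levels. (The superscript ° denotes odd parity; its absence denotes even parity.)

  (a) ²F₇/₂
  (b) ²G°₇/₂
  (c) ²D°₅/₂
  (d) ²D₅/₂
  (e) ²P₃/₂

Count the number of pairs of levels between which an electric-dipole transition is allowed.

4

(a)–(b): allowed.
(a)–(c): allowed.
(a)–(d): forbidden (parity).
(a)–(e): forbidden (parity, ΔL, ΔJ).
(b)–(c): forbidden (parity, ΔL).
(b)–(d): forbidden (ΔL).
(b)–(e): forbidden (ΔL, ΔJ).
(c)–(d): allowed.
(c)–(e): allowed.
(d)–(e): forbidden (parity).
Allowed pairs: 4 of 10.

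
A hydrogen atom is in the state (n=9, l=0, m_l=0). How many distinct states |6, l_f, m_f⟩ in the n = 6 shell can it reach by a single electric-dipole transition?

3

E1 requires Δl = ±1, so l_f ∈ {-1, 1}; with 0 ≤ l_f ≤ n_f−1 = 5, the allowed l_f values are {1}.
For l_f = 1: m_f ∈ {m_i−1, m_i, m_i+1} ∩ [−1, 1] = {-1, 0, 1} → 3 states.
Total: 3.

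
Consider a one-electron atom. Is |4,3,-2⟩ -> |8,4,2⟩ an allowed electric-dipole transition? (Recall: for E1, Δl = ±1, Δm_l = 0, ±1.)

forbidden

l: 3 → 4 (Δl = +1). Δl = ±1 ✓.
Δm_l = 2 − (-2) = +4. E1 requires Δm_l = 0, ±1: ✗.
The transition is electric-dipole forbidden.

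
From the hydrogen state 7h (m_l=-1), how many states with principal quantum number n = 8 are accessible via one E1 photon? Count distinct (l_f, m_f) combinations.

6

E1 requires Δl = ±1, so l_f ∈ {4, 6}; with 0 ≤ l_f ≤ n_f−1 = 7, the allowed l_f values are {4, 6}.
For l_f = 4: m_f ∈ {m_i−1, m_i, m_i+1} ∩ [−4, 4] = {-2, -1, 0} → 3 states.
For l_f = 6: m_f ∈ {m_i−1, m_i, m_i+1} ∩ [−6, 6] = {-2, -1, 0} → 3 states.
Total: 6.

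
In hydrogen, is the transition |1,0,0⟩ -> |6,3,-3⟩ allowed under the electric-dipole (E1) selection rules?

Initial l = 0, final l = 3, so Δl = +3. E1 requires Δl = ±1: ✗.
m_l: 0 → -3 (Δm_l = -3). |Δm_l| ≤ 1 ✗.
The transition is electric-dipole forbidden.

forbidden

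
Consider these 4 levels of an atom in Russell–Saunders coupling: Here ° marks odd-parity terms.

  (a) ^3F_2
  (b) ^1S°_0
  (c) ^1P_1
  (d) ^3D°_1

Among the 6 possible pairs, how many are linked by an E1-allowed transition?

2

(a)–(b): forbidden (ΔS, ΔL, ΔJ).
(a)–(c): forbidden (parity, ΔS, ΔL).
(a)–(d): allowed.
(b)–(c): allowed.
(b)–(d): forbidden (parity, ΔS, ΔL).
(c)–(d): forbidden (ΔS).
Allowed pairs: 2 of 6.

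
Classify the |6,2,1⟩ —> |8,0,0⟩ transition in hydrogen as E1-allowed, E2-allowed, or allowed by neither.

Δl = 0 − 2 = -2; l_i + l_f = 2.
Δm_l = -1.
E1 (Δl = ±1, |Δm_l| ≤ 1): not satisfied.
E2 (Δl = 0,±2, l_i+l_f ≥ 2, |Δm_l| ≤ 2): satisfied.

E2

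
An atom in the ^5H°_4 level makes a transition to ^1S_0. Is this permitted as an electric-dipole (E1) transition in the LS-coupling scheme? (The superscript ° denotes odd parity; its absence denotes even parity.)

forbidden

Reading off the term symbols: S 2→0, L 5→0, J 4→0, parity odd→even.
Parity must change: odd → even — passes.
ΔS = 0: S: 2 → 0 — fails.
ΔL = 0, ±1 (not L=0↔0): L: 5 → 0, ΔL = -5 — fails.
ΔJ = 0, ±1 (not J=0↔0): J: 4 → 0, ΔJ = -4 — fails.
Rule(s) violated: ΔS, ΔL, ΔJ.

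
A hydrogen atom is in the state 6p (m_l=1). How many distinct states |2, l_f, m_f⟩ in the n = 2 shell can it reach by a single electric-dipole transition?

1

E1 requires Δl = ±1, so l_f ∈ {0, 2}; with 0 ≤ l_f ≤ n_f−1 = 1, the allowed l_f values are {0}.
For l_f = 0: m_f ∈ {m_i−1, m_i, m_i+1} ∩ [−0, 0] = {0} → 1 state.
Total: 1.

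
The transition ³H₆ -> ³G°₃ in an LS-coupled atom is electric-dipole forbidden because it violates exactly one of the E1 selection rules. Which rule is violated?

Parity must change: even → odd — satisfied.
ΔS = 0: S: 1 → 1 — satisfied.
ΔL = 0, ±1 (not L=0↔0): L: 5 → 4, ΔL = -1 — satisfied.
ΔJ = 0, ±1 (not J=0↔0): J: 6 → 3, ΔJ = -3 — violated.

the ΔJ = 0, ±1 rule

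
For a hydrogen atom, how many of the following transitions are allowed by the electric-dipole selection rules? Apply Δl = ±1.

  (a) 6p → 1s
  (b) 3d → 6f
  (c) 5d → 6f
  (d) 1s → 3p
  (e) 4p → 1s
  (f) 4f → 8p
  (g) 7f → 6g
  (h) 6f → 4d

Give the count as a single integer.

7

(a) allowed
(b) allowed
(c) allowed
(d) allowed
(e) allowed
(f) forbidden — Δl = -2 (E1 requires Δl = ±1)
(g) allowed
(h) allowed
Total allowed: 7 of 8.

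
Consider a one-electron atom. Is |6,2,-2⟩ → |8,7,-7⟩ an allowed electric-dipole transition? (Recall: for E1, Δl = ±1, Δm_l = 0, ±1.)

Initial l = 2, final l = 7, so Δl = +5. E1 requires Δl = ±1: fails.
m_l: -2 → -7 (Δm_l = -5). |Δm_l| ≤ 1 fails.
The transition is electric-dipole forbidden.

forbidden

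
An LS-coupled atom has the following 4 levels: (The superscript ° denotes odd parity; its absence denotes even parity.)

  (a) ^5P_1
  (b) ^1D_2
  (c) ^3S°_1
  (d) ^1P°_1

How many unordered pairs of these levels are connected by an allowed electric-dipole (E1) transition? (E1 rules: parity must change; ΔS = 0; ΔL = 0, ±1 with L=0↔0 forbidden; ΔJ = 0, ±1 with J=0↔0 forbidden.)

(a)–(b): forbidden (parity, ΔS).
(a)–(c): forbidden (ΔS).
(a)–(d): forbidden (ΔS).
(b)–(c): forbidden (ΔS, ΔL).
(b)–(d): allowed.
(c)–(d): forbidden (parity, ΔS).
Allowed pairs: 1 of 6.

1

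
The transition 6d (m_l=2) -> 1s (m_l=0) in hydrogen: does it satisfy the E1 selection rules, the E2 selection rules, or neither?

Δl = 0 − 2 = -2; l_i + l_f = 2.
Δm_l = -2.
E1 (Δl = ±1, |Δm_l| ≤ 1): not satisfied.
E2 (Δl = 0,±2, l_i+l_f ≥ 2, |Δm_l| ≤ 2): satisfied.

E2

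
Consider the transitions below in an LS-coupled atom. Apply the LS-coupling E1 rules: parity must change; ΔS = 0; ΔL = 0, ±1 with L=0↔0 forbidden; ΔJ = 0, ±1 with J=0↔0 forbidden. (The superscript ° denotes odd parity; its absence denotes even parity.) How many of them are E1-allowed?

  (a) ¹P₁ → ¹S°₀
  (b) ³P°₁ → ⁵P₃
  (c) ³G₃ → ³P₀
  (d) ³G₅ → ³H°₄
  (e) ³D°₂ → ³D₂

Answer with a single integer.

(a) allowed
(b) forbidden (ΔS, ΔJ fail)
(c) forbidden (parity, ΔL, ΔJ fail)
(d) allowed
(e) allowed
Total allowed: 3 of 5.

3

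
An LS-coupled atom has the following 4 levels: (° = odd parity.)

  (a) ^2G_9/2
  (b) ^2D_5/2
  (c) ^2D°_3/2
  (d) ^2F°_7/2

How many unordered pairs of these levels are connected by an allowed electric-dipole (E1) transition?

3

(a)–(b): forbidden (parity, ΔL, ΔJ).
(a)–(c): forbidden (ΔL, ΔJ).
(a)–(d): allowed.
(b)–(c): allowed.
(b)–(d): allowed.
(c)–(d): forbidden (parity, ΔJ).
Allowed pairs: 3 of 6.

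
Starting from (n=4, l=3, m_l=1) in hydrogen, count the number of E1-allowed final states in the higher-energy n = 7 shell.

6

E1 requires Δl = ±1, so l_f ∈ {2, 4}; with 0 ≤ l_f ≤ n_f−1 = 6, the allowed l_f values are {2, 4}.
For l_f = 2: m_f ∈ {m_i−1, m_i, m_i+1} ∩ [−2, 2] = {0, 1, 2} → 3 states.
For l_f = 4: m_f ∈ {m_i−1, m_i, m_i+1} ∩ [−4, 4] = {0, 1, 2} → 3 states.
Total: 6.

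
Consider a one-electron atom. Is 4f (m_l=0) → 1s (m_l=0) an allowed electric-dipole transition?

Δl = 0 − 3 = -3; the E1 rule Δl = ±1 is fails.
m_l: 0 → 0 (Δm_l = +0). |Δm_l| ≤ 1 passes.
The transition is electric-dipole forbidden.

forbidden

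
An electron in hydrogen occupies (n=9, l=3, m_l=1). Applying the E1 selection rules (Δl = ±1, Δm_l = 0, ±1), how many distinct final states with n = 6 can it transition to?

E1 requires Δl = ±1, so l_f ∈ {2, 4}; with 0 ≤ l_f ≤ n_f−1 = 5, the allowed l_f values are {2, 4}.
For l_f = 2: m_f ∈ {m_i−1, m_i, m_i+1} ∩ [−2, 2] = {0, 1, 2} → 3 states.
For l_f = 4: m_f ∈ {m_i−1, m_i, m_i+1} ∩ [−4, 4] = {0, 1, 2} → 3 states.
Total: 6.

6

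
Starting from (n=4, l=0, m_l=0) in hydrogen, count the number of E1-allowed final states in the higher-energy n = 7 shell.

E1 requires Δl = ±1, so l_f ∈ {-1, 1}; with 0 ≤ l_f ≤ n_f−1 = 6, the allowed l_f values are {1}.
For l_f = 1: m_f ∈ {m_i−1, m_i, m_i+1} ∩ [−1, 1] = {-1, 0, 1} → 3 states.
Total: 3.

3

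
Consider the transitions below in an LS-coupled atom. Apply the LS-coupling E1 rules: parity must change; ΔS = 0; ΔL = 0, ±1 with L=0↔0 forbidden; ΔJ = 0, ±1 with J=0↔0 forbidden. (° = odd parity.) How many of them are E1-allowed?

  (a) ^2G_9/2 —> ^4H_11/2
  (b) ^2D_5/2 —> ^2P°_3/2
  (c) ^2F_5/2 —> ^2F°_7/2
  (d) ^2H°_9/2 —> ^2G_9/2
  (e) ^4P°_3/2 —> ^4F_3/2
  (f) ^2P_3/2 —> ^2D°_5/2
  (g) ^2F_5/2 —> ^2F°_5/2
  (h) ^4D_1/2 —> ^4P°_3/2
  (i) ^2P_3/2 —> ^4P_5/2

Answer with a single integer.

6

(a) forbidden (parity, ΔS fail)
(b) allowed
(c) allowed
(d) allowed
(e) forbidden (ΔL fails)
(f) allowed
(g) allowed
(h) allowed
(i) forbidden (parity, ΔS fail)
Total allowed: 6 of 9.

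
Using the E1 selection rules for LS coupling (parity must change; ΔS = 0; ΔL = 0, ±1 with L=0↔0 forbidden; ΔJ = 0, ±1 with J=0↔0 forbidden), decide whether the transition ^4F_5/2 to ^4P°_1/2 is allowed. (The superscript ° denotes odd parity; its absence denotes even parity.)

Parity must change: even → odd — satisfied.
ΔS = 0: S: 3/2 → 3/2 — satisfied.
ΔL = 0, ±1 (not L=0↔0): L: 3 → 1, ΔL = -2 — violated.
ΔJ = 0, ±1 (not J=0↔0): J: 5/2 → 1/2, ΔJ = -2 — violated.
Rule(s) violated: ΔL, ΔJ.

forbidden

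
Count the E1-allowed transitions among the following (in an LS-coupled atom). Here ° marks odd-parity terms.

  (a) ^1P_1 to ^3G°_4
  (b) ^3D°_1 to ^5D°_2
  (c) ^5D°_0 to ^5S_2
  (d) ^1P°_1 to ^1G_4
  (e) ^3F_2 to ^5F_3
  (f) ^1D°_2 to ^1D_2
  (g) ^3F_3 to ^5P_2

(a) forbidden (ΔS, ΔL, ΔJ fail)
(b) forbidden (parity, ΔS fail)
(c) forbidden (ΔL, ΔJ fail)
(d) forbidden (ΔL, ΔJ fail)
(e) forbidden (parity, ΔS fail)
(f) allowed
(g) forbidden (parity, ΔS, ΔL fail)
Total allowed: 1 of 7.

1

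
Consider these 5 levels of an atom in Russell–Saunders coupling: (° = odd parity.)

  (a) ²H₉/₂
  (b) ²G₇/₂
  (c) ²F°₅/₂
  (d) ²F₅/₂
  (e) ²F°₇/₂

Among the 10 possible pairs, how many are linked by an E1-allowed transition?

(a)–(b): forbidden (parity).
(a)–(c): forbidden (ΔL, ΔJ).
(a)–(d): forbidden (parity, ΔL, ΔJ).
(a)–(e): forbidden (ΔL).
(b)–(c): allowed.
(b)–(d): forbidden (parity).
(b)–(e): allowed.
(c)–(d): allowed.
(c)–(e): forbidden (parity).
(d)–(e): allowed.
Allowed pairs: 4 of 10.

4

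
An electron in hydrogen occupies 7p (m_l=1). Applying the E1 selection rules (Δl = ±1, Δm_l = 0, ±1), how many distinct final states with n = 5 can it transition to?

4

E1 requires Δl = ±1, so l_f ∈ {0, 2}; with 0 ≤ l_f ≤ n_f−1 = 4, the allowed l_f values are {0, 2}.
For l_f = 0: m_f ∈ {m_i−1, m_i, m_i+1} ∩ [−0, 0] = {0} → 1 state.
For l_f = 2: m_f ∈ {m_i−1, m_i, m_i+1} ∩ [−2, 2] = {0, 1, 2} → 3 states.
Total: 4.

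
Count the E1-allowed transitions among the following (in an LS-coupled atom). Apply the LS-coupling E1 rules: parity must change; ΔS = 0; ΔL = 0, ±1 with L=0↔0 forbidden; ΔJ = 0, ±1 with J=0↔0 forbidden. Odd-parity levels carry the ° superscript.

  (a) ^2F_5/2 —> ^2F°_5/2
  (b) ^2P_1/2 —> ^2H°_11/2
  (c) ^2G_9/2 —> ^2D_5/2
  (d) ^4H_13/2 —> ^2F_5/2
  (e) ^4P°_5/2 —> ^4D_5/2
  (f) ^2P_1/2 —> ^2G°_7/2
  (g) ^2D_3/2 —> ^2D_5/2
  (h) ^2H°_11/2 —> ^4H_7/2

2

(a) allowed
(b) forbidden (ΔL, ΔJ fail)
(c) forbidden (parity, ΔL, ΔJ fail)
(d) forbidden (parity, ΔS, ΔL, ΔJ fail)
(e) allowed
(f) forbidden (ΔL, ΔJ fail)
(g) forbidden (parity fails)
(h) forbidden (ΔS, ΔJ fail)
Total allowed: 2 of 8.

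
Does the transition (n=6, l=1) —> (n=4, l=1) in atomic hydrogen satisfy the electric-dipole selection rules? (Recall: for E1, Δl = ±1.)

forbidden

Δl = 1 − 1 = +0; the E1 rule Δl = ±1 is fails.
The transition is electric-dipole forbidden.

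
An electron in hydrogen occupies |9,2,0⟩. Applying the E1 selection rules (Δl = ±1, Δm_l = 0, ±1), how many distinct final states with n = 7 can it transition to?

E1 requires Δl = ±1, so l_f ∈ {1, 3}; with 0 ≤ l_f ≤ n_f−1 = 6, the allowed l_f values are {1, 3}.
For l_f = 1: m_f ∈ {m_i−1, m_i, m_i+1} ∩ [−1, 1] = {-1, 0, 1} → 3 states.
For l_f = 3: m_f ∈ {m_i−1, m_i, m_i+1} ∩ [−3, 3] = {-1, 0, 1} → 3 states.
Total: 6.

6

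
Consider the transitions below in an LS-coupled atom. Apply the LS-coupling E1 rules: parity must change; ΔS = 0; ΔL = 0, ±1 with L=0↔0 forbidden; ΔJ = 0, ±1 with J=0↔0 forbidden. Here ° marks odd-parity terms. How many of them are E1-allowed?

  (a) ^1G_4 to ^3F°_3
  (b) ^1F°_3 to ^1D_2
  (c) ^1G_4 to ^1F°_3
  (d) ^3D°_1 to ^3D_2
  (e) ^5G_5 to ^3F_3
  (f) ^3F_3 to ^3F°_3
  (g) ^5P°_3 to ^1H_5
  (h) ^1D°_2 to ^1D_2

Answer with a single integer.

5

(a) forbidden (ΔS fails)
(b) allowed
(c) allowed
(d) allowed
(e) forbidden (parity, ΔS, ΔJ fail)
(f) allowed
(g) forbidden (ΔS, ΔL, ΔJ fail)
(h) allowed
Total allowed: 5 of 8.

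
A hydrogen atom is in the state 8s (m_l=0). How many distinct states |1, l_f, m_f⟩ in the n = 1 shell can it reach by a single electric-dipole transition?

0

E1 requires l_f ∈ {-1, 1}, but neither lies in [0, 0], so no final state is reachable.
Total: 0.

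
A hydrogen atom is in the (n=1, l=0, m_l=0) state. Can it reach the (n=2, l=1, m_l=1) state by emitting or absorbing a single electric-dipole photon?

l: 0 → 1 (Δl = +1). Δl = ±1 passes.
m_l: 0 → 1 (Δm_l = +1). |Δm_l| ≤ 1 passes.
All E1 selection rules are satisfied.

allowed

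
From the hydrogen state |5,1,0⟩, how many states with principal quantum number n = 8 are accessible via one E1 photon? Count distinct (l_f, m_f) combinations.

4

E1 requires Δl = ±1, so l_f ∈ {0, 2}; with 0 ≤ l_f ≤ n_f−1 = 7, the allowed l_f values are {0, 2}.
For l_f = 0: m_f ∈ {m_i−1, m_i, m_i+1} ∩ [−0, 0] = {0} → 1 state.
For l_f = 2: m_f ∈ {m_i−1, m_i, m_i+1} ∩ [−2, 2] = {-1, 0, 1} → 3 states.
Total: 4.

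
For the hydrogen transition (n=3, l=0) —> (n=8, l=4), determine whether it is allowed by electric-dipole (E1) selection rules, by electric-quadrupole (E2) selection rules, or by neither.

Δl = 4 − 0 = +4; l_i + l_f = 4.
E1 (Δl = ±1): not satisfied.
E2 (Δl = 0,±2, l_i+l_f ≥ 2): not satisfied.

neither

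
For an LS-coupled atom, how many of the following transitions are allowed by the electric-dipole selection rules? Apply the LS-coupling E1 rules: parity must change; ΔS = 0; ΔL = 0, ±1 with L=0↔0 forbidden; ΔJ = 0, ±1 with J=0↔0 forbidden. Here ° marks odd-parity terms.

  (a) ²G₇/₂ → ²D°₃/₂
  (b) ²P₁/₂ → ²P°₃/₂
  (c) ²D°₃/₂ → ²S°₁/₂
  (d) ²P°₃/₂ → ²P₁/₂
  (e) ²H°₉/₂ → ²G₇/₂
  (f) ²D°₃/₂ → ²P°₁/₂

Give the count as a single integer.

(a) forbidden (ΔL, ΔJ fail)
(b) allowed
(c) forbidden (parity, ΔL fail)
(d) allowed
(e) allowed
(f) forbidden (parity fails)
Total allowed: 3 of 6.

3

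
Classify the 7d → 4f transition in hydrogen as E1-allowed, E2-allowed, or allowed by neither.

Δl = 3 − 2 = +1; l_i + l_f = 5.
E1 (Δl = ±1): satisfied.
E2 (Δl = 0,±2, l_i+l_f ≥ 2): not satisfied.

E1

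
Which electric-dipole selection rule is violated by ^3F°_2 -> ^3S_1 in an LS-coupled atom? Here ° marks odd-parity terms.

Reading off the term symbols: S 1→1, L 3→0, J 2→1, parity odd→even.
ΔL = 0, ±1 (not L=0↔0): L: 3 → 0, ΔL = -3 — fails.
ΔJ = 0, ±1 (not J=0↔0): J: 2 → 1, ΔJ = -1 — ok.
Parity must change: odd → even — ok.
ΔS = 0: S: 1 → 1 — ok.

the ΔL = 0, ±1 rule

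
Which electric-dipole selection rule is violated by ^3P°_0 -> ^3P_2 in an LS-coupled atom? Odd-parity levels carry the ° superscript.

Reading off the term symbols: S 1→1, L 1→1, J 0→2, parity odd→even.
Parity must change: odd → even — satisfied.
ΔS = 0: S: 1 → 1 — satisfied.
ΔL = 0, ±1 (not L=0↔0): L: 1 → 1, ΔL = +0 — satisfied.
ΔJ = 0, ±1 (not J=0↔0): J: 0 → 2, ΔJ = +2 — violated.

the ΔJ = 0, ±1 rule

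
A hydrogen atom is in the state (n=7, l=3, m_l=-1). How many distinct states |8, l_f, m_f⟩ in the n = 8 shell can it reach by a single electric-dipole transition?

E1 requires Δl = ±1, so l_f ∈ {2, 4}; with 0 ≤ l_f ≤ n_f−1 = 7, the allowed l_f values are {2, 4}.
For l_f = 2: m_f ∈ {m_i−1, m_i, m_i+1} ∩ [−2, 2] = {-2, -1, 0} → 3 states.
For l_f = 4: m_f ∈ {m_i−1, m_i, m_i+1} ∩ [−4, 4] = {-2, -1, 0} → 3 states.
Total: 6.

6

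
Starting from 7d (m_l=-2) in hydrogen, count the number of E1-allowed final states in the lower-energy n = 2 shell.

E1 requires Δl = ±1, so l_f ∈ {1, 3}; with 0 ≤ l_f ≤ n_f−1 = 1, the allowed l_f values are {1}.
For l_f = 1: m_f ∈ {m_i−1, m_i, m_i+1} ∩ [−1, 1] = {-1} → 1 state.
Total: 1.

1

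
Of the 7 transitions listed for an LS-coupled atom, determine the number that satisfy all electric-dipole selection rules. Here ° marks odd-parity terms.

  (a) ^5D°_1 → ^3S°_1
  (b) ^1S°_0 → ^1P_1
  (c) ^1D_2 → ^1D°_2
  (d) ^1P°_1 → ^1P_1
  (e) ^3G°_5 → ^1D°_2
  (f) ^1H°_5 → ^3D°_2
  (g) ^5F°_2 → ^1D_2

(a) forbidden (parity, ΔS, ΔL fail)
(b) allowed
(c) allowed
(d) allowed
(e) forbidden (parity, ΔS, ΔL, ΔJ fail)
(f) forbidden (parity, ΔS, ΔL, ΔJ fail)
(g) forbidden (ΔS fails)
Total allowed: 3 of 7.

3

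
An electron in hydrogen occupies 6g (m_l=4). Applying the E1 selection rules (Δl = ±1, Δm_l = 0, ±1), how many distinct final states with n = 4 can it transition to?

E1 requires Δl = ±1, so l_f ∈ {3, 5}; with 0 ≤ l_f ≤ n_f−1 = 3, the allowed l_f values are {3}.
For l_f = 3: m_f ∈ {m_i−1, m_i, m_i+1} ∩ [−3, 3] = {3} → 1 state.
Total: 1.

1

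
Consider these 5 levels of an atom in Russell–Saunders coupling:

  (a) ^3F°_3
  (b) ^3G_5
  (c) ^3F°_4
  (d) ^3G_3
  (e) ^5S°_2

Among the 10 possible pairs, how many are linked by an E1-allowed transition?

(a)–(b): forbidden (ΔJ).
(a)–(c): forbidden (parity).
(a)–(d): allowed.
(a)–(e): forbidden (parity, ΔS, ΔL).
(b)–(c): allowed.
(b)–(d): forbidden (parity, ΔJ).
(b)–(e): forbidden (ΔS, ΔL, ΔJ).
(c)–(d): allowed.
(c)–(e): forbidden (parity, ΔS, ΔL, ΔJ).
(d)–(e): forbidden (ΔS, ΔL).
Allowed pairs: 3 of 10.

3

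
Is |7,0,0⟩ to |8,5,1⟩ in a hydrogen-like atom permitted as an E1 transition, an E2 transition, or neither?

Δl = 5 − 0 = +5; l_i + l_f = 5.
Δm_l = +1.
E1 (Δl = ±1, |Δm_l| ≤ 1): not satisfied.
E2 (Δl = 0,±2, l_i+l_f ≥ 2, |Δm_l| ≤ 2): not satisfied.

neither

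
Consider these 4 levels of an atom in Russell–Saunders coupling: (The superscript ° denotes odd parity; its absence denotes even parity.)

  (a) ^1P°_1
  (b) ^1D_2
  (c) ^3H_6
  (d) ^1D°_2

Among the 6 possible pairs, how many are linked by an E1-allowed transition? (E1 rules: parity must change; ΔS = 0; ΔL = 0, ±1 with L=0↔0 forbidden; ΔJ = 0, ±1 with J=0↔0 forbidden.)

2

(a)–(b): allowed.
(a)–(c): forbidden (ΔS, ΔL, ΔJ).
(a)–(d): forbidden (parity).
(b)–(c): forbidden (parity, ΔS, ΔL, ΔJ).
(b)–(d): allowed.
(c)–(d): forbidden (ΔS, ΔL, ΔJ).
Allowed pairs: 2 of 6.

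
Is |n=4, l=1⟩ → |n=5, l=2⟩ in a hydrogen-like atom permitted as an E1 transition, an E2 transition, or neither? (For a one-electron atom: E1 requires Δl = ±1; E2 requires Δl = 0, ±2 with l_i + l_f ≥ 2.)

Δl = 2 − 1 = +1; l_i + l_f = 3.
E1 (Δl = ±1): satisfied.
E2 (Δl = 0,±2, l_i+l_f ≥ 2): not satisfied.

E1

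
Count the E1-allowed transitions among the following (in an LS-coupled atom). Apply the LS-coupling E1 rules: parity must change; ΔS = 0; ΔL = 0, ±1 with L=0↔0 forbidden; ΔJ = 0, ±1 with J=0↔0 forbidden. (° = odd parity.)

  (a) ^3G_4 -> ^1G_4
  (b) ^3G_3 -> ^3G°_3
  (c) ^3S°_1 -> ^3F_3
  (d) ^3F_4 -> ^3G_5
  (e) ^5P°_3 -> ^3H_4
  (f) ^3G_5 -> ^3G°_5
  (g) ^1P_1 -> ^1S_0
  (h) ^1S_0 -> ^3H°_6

(a) forbidden (parity, ΔS fail)
(b) allowed
(c) forbidden (ΔL, ΔJ fail)
(d) forbidden (parity fails)
(e) forbidden (ΔS, ΔL fail)
(f) allowed
(g) forbidden (parity fails)
(h) forbidden (ΔS, ΔL, ΔJ fail)
Total allowed: 2 of 8.

2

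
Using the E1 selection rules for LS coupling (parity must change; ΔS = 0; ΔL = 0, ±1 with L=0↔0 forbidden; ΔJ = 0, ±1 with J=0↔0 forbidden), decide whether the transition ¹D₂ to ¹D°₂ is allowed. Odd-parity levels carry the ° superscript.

Initial level: S=0, L=2, J=2, parity even. Final level: S=0, L=2, J=2, parity odd.
Parity must change: even → odd — passes.
ΔS = 0: S: 0 → 0 — passes.
ΔL = 0, ±1 (not L=0↔0): L: 2 → 2, ΔL = +0 — passes.
ΔJ = 0, ±1 (not J=0↔0): J: 2 → 2, ΔJ = +0 — passes.
All four E1 rules are satisfied.

allowed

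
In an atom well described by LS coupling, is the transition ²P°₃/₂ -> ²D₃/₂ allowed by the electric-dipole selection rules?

Parity must change: odd → even — ✓.
ΔL = 0, ±1 (not L=0↔0): L: 1 → 2, ΔL = +1 — ✓.
ΔJ = 0, ±1 (not J=0↔0): J: 3/2 → 3/2, ΔJ = +0 — ✓.
ΔS = 0: S: 1/2 → 1/2 — ✓.
All four E1 rules are satisfied.

allowed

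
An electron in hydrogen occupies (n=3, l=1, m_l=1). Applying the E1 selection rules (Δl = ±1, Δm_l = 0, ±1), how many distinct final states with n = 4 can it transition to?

E1 requires Δl = ±1, so l_f ∈ {0, 2}; with 0 ≤ l_f ≤ n_f−1 = 3, the allowed l_f values are {0, 2}.
For l_f = 0: m_f ∈ {m_i−1, m_i, m_i+1} ∩ [−0, 0] = {0} → 1 state.
For l_f = 2: m_f ∈ {m_i−1, m_i, m_i+1} ∩ [−2, 2] = {0, 1, 2} → 3 states.
Total: 4.

4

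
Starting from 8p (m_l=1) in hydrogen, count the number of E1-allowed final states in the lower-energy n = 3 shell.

E1 requires Δl = ±1, so l_f ∈ {0, 2}; with 0 ≤ l_f ≤ n_f−1 = 2, the allowed l_f values are {0, 2}.
For l_f = 0: m_f ∈ {m_i−1, m_i, m_i+1} ∩ [−0, 0] = {0} → 1 state.
For l_f = 2: m_f ∈ {m_i−1, m_i, m_i+1} ∩ [−2, 2] = {0, 1, 2} → 3 states.
Total: 4.

4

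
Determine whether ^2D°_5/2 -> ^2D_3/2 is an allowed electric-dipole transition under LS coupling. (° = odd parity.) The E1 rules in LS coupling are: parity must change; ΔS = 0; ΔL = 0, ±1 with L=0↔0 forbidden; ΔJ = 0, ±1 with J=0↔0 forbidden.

allowed

ΔL = 0, ±1 (not L=0↔0): L: 2 → 2, ΔL = +0 — satisfied.
ΔJ = 0, ±1 (not J=0↔0): J: 5/2 → 3/2, ΔJ = -1 — satisfied.
ΔS = 0: S: 1/2 → 1/2 — satisfied.
Parity must change: odd → even — satisfied.
All four E1 rules are satisfied.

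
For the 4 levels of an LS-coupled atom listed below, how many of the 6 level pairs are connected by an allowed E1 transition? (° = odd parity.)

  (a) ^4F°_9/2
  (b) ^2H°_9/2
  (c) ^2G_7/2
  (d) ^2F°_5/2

(a)–(b): forbidden (parity, ΔS, ΔL).
(a)–(c): forbidden (ΔS).
(a)–(d): forbidden (parity, ΔS, ΔJ).
(b)–(c): allowed.
(b)–(d): forbidden (parity, ΔL, ΔJ).
(c)–(d): allowed.
Allowed pairs: 2 of 6.

2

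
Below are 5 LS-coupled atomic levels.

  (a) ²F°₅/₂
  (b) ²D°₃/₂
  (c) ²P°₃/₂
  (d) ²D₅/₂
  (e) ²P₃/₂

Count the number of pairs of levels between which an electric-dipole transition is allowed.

5

(a)–(b): forbidden (parity).
(a)–(c): forbidden (parity, ΔL).
(a)–(d): allowed.
(a)–(e): forbidden (ΔL).
(b)–(c): forbidden (parity).
(b)–(d): allowed.
(b)–(e): allowed.
(c)–(d): allowed.
(c)–(e): allowed.
(d)–(e): forbidden (parity).
Allowed pairs: 5 of 10.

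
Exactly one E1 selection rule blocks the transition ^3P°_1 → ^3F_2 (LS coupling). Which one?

Reading off the term symbols: S 1→1, L 1→3, J 1→2, parity odd→even.
Parity must change: odd → even — ok.
ΔS = 0: S: 1 → 1 — ok.
ΔL = 0, ±1 (not L=0↔0): L: 1 → 3, ΔL = +2 — fails.
ΔJ = 0, ±1 (not J=0↔0): J: 1 → 2, ΔJ = +1 — ok.

the ΔL = 0, ±1 rule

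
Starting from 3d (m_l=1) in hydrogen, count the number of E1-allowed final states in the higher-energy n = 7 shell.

E1 requires Δl = ±1, so l_f ∈ {1, 3}; with 0 ≤ l_f ≤ n_f−1 = 6, the allowed l_f values are {1, 3}.
For l_f = 1: m_f ∈ {m_i−1, m_i, m_i+1} ∩ [−1, 1] = {0, 1} → 2 states.
For l_f = 3: m_f ∈ {m_i−1, m_i, m_i+1} ∩ [−3, 3] = {0, 1, 2} → 3 states.
Total: 5.

5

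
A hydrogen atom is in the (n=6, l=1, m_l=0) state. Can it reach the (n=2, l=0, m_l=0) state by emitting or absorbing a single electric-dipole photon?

allowed

l: 1 → 0 (Δl = -1). Δl = ±1 ok.
Δm_l = 0 − (0) = +0. E1 requires Δm_l = 0, ±1: ok.
All E1 selection rules are satisfied.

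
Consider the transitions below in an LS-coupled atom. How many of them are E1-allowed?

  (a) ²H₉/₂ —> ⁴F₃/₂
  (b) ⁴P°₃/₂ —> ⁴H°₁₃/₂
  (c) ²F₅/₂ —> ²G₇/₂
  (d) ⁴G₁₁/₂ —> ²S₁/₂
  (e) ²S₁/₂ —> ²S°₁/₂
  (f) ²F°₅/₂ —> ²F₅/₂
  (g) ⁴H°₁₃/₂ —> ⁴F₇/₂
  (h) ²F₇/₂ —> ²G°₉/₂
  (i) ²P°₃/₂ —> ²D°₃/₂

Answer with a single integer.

2

(a) forbidden (parity, ΔS, ΔL, ΔJ fail)
(b) forbidden (parity, ΔL, ΔJ fail)
(c) forbidden (parity fails)
(d) forbidden (parity, ΔS, ΔL, ΔJ fail)
(e) forbidden (ΔL fails)
(f) allowed
(g) forbidden (ΔL, ΔJ fail)
(h) allowed
(i) forbidden (parity fails)
Total allowed: 2 of 9.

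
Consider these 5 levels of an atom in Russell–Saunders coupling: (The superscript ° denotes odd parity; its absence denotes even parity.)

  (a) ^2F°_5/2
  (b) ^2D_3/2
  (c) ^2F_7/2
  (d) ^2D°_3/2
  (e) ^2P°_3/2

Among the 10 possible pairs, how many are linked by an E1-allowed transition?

4

(a)–(b): allowed.
(a)–(c): allowed.
(a)–(d): forbidden (parity).
(a)–(e): forbidden (parity, ΔL).
(b)–(c): forbidden (parity, ΔJ).
(b)–(d): allowed.
(b)–(e): allowed.
(c)–(d): forbidden (ΔJ).
(c)–(e): forbidden (ΔL, ΔJ).
(d)–(e): forbidden (parity).
Allowed pairs: 4 of 10.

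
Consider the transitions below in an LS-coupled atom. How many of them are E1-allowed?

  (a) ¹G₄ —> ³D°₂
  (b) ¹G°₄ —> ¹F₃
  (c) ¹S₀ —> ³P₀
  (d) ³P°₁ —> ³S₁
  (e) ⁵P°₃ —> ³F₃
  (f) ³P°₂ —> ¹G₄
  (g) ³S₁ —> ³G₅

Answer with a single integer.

2

(a) forbidden (ΔS, ΔL, ΔJ fail)
(b) allowed
(c) forbidden (parity, ΔS, ΔJ fail)
(d) allowed
(e) forbidden (ΔS, ΔL fail)
(f) forbidden (ΔS, ΔL, ΔJ fail)
(g) forbidden (parity, ΔL, ΔJ fail)
Total allowed: 2 of 7.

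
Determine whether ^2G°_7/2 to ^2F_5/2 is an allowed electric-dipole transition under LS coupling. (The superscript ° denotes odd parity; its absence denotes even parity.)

Reading off the term symbols: S 1/2→1/2, L 4→3, J 7/2→5/2, parity odd→even.
Parity must change: odd → even — passes.
ΔL = 0, ±1 (not L=0↔0): L: 4 → 3, ΔL = -1 — passes.
ΔS = 0: S: 1/2 → 1/2 — passes.
ΔJ = 0, ±1 (not J=0↔0): J: 7/2 → 5/2, ΔJ = -1 — passes.
All four E1 rules are satisfied.

allowed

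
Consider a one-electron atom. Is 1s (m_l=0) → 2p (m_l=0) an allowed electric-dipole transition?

allowed

Δl = 1 − 0 = +1; the E1 rule Δl = ±1 is satisfied.
Δm_l = 0 − (0) = +0. E1 requires Δm_l = 0, ±1: satisfied.
All E1 selection rules are satisfied.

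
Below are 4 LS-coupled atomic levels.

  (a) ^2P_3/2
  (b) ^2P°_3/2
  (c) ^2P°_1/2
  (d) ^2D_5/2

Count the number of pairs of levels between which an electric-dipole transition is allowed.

(a)–(b): allowed.
(a)–(c): allowed.
(a)–(d): forbidden (parity).
(b)–(c): forbidden (parity).
(b)–(d): allowed.
(c)–(d): forbidden (ΔJ).
Allowed pairs: 3 of 6.

3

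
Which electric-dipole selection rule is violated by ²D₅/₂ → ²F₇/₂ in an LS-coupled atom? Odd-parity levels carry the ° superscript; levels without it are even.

parity

Reading off the term symbols: S 1/2→1/2, L 2→3, J 5/2→7/2, parity even→even.
Parity must change: even → even — fails.
ΔS = 0: S: 1/2 → 1/2 — passes.
ΔL = 0, ±1 (not L=0↔0): L: 2 → 3, ΔL = +1 — passes.
ΔJ = 0, ±1 (not J=0↔0): J: 5/2 → 7/2, ΔJ = +1 — passes.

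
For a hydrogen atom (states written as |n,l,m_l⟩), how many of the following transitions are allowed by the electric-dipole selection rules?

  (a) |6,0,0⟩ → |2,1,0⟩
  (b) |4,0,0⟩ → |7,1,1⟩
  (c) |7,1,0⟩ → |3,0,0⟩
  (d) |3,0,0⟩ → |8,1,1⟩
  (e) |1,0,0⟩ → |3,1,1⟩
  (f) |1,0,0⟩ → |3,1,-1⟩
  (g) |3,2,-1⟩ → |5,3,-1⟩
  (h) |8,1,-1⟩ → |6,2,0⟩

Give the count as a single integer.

(a) allowed
(b) allowed
(c) allowed
(d) allowed
(e) allowed
(f) allowed
(g) allowed
(h) allowed
Total allowed: 8 of 8.

8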